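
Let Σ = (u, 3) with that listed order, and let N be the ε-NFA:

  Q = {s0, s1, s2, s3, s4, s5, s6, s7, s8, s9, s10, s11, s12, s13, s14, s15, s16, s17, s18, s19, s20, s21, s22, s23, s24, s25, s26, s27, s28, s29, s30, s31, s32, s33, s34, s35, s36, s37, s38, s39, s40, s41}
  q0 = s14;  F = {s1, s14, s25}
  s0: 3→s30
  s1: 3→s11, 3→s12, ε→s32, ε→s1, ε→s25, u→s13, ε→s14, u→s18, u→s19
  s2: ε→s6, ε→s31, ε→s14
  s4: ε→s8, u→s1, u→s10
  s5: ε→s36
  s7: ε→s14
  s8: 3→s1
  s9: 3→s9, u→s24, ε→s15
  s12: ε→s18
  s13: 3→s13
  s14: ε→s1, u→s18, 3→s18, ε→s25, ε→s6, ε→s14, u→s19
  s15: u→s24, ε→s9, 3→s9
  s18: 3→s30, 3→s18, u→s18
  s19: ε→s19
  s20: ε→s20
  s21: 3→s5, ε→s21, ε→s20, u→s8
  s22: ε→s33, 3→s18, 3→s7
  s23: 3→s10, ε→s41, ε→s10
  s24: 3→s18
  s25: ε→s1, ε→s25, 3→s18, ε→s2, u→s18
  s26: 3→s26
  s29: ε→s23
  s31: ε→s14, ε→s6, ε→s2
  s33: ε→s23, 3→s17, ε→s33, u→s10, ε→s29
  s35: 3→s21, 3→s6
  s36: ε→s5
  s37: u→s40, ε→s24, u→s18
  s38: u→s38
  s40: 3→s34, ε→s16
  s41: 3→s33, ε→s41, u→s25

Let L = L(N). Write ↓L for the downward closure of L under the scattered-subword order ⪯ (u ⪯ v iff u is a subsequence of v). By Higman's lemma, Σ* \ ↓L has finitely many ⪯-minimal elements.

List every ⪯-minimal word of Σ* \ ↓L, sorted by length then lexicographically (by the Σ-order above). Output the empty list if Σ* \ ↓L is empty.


|Q|=42, |F|=3, |δ|=77 (38 ε).
min D↑ (2 st, q0=0, F={1}): 0:u→1,3→1 1:u→1,3→1 (ε-aug+det+¬).
'u': run [13, 4] end={s13,s18,s19,s30} rej; 1/1 del acc.
'3': |S_i|=[13, 5] end={s11,s12,s13,s18,s30} — reject; 1/1 single-dels accept.
2 obstructions.

min(Σ*\↓L) = [u, 3].


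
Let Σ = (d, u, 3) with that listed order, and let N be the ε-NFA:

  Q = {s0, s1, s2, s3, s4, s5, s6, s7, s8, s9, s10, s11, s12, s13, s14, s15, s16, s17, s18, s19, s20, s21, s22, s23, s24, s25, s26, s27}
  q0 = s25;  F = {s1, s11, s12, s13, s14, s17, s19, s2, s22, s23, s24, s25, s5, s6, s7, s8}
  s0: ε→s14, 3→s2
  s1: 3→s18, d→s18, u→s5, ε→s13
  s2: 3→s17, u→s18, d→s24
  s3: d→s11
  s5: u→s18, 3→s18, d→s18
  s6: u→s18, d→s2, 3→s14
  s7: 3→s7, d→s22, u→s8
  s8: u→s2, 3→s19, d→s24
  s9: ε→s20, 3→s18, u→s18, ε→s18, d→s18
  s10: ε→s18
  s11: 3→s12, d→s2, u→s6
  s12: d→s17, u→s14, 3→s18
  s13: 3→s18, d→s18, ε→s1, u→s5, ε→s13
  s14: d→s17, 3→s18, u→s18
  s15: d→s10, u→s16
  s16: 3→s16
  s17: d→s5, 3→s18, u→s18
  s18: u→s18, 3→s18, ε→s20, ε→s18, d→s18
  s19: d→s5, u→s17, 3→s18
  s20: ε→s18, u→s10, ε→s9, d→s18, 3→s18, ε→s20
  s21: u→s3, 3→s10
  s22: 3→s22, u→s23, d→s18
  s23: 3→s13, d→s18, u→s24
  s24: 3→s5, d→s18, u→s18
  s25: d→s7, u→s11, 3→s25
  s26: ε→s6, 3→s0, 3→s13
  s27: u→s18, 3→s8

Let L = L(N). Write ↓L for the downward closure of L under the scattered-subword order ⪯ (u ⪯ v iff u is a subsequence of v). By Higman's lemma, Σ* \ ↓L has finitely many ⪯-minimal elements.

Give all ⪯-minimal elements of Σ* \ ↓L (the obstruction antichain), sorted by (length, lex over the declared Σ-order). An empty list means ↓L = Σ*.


min(Σ*\↓L) = [ddd, udu, uuu, u33].

|Q|=28, |F|=16, |δ|=81 (13 ε).
min D↑ (16 st, q0=0, F={8}): 0:d→1,u→2,3→0 1:d→3,u→4,3→1 2:d→5,u→6,3→7 3:d→8,u→9,3→3 4:d→10,u→5,3→11 5:d→10,u→8,3→12 6:d→5,u→8,3→13 7:d→12,u→13,3→8 8:d→8,u→8,3→8 9:d→8,u→10,3→14 10:d→8,u→8,3→15 11:d→15,u→12,3→8 12:d→15,u→8,3→8 13:d→12,u→8,3→8 14:d→8,u→15,3→8 15:d→8,u→8,3→8 [Hopcroft].
'ddd': |S_i|=[20, 15, 10, 4] end={s10,s18,s20,s9} ∉↓L; 3/3 deletions ∈↓L.
'udu': |S_i|=[20, 17, 8, 4] end={s10,s18,s20,s9} — reject; 3/3 single-dels accept.
'uuu': N↓-sim [20, 17, 10, 4] end={s10,s18,s20,s9} ∉↓L; 3/3 del acc.
'u33': N↓-sim [20, 17, 11, 4] end={s10,s18,s20,s9} ∉↓L; 3/3 deletions ∈↓L.
4 words, ⪯-incomp.


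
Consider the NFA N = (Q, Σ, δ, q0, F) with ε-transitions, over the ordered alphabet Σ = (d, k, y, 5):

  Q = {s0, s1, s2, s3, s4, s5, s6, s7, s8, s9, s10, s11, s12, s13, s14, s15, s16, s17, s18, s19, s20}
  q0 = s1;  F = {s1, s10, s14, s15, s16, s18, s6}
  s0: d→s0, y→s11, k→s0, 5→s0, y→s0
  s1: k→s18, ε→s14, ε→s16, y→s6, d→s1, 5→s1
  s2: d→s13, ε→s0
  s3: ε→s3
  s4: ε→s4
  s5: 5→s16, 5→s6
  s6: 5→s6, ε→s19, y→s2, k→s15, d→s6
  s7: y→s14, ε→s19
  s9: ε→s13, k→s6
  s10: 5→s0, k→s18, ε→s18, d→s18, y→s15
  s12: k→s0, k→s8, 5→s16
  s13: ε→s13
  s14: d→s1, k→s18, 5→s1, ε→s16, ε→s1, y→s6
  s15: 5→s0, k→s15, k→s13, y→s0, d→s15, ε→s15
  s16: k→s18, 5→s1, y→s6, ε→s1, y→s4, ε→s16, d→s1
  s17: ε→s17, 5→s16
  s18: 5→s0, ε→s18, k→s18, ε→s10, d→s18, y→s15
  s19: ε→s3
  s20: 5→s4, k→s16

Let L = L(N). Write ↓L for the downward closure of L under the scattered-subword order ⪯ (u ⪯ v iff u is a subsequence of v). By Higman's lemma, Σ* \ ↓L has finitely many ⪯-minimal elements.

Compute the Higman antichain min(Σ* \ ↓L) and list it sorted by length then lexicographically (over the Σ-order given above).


min(Σ*\↓L) = [k5, yy].

|Q|=21, |F|=7, |δ|=65 (19 ε).
min D↑ (5 st, q0=0, F={4}): 0:d→0,k→1,y→2,5→0 1:d→1,k→1,y→3,5→4 2:d→2,k→3,y→4,5→2 3:d→3,k→3,y→4,5→4 4:d→4,k→4,y→4,5→4.
'k5': |S_i|=[14, 6, 2] end={s0,s11} ∉↓L; 2/2 deletions ∈↓L.
'yy': |S_i|=[14, 9, 4] end={s0,s11,s13,s2} — reject; 2/2 deletions ∈↓L.
2 obstructions.


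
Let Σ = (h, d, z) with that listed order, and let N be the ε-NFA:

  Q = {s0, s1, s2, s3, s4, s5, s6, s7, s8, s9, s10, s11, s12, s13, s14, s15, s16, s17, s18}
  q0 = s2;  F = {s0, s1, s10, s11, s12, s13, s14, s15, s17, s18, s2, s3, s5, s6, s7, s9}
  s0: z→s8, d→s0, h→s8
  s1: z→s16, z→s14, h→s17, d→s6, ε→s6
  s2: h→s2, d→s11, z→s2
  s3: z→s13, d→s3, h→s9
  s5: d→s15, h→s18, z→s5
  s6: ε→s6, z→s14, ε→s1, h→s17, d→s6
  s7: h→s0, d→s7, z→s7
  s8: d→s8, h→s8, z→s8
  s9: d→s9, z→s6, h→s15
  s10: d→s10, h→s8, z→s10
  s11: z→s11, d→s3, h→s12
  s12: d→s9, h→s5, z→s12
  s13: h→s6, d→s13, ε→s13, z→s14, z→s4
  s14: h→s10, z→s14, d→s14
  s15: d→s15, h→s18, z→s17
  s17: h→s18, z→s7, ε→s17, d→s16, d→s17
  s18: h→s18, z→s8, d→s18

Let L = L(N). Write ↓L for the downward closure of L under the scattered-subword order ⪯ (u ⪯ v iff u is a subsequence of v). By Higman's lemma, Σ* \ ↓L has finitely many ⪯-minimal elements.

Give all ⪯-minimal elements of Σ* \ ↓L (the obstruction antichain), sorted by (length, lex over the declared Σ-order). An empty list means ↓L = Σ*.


|Q|=19, |F|=16, |δ|=59 (5 ε).
min D↑ (16 st, q0=0, F={11}): 0:h→0,d→1,z→0 1:h→2,d→3,z→1 2:h→4,d→5,z→2 3:h→5,d→3,z→6 4:h→7,d→8,z→4 5:h→8,d→5,z→9 6:h→9,d→6,z→10 7:h→7,d→7,z→11 8:h→7,d→8,z→12 9:h→12,d→9,z→10 10:h→13,d→10,z→10 11:h→11,d→11,z→11 12:h→7,d→12,z→14 13:h→11,d→13,z→13 14:h→15,d→14,z→14 15:h→11,d→15,z→11 (ε-aug+det+¬).
'dhhhz': run [19, 18, 14, 9, 3, 1] end={s8} rej; 5/5 deletions ∈↓L.
'ddzzhh': run [19, 18, 15, 12, 7, 3, 1] end={s8} — reject; 6/6 single-dels accept.
2 minimals (antichain).

min(Σ*\↓L) = [dhhhz, ddzzhh].


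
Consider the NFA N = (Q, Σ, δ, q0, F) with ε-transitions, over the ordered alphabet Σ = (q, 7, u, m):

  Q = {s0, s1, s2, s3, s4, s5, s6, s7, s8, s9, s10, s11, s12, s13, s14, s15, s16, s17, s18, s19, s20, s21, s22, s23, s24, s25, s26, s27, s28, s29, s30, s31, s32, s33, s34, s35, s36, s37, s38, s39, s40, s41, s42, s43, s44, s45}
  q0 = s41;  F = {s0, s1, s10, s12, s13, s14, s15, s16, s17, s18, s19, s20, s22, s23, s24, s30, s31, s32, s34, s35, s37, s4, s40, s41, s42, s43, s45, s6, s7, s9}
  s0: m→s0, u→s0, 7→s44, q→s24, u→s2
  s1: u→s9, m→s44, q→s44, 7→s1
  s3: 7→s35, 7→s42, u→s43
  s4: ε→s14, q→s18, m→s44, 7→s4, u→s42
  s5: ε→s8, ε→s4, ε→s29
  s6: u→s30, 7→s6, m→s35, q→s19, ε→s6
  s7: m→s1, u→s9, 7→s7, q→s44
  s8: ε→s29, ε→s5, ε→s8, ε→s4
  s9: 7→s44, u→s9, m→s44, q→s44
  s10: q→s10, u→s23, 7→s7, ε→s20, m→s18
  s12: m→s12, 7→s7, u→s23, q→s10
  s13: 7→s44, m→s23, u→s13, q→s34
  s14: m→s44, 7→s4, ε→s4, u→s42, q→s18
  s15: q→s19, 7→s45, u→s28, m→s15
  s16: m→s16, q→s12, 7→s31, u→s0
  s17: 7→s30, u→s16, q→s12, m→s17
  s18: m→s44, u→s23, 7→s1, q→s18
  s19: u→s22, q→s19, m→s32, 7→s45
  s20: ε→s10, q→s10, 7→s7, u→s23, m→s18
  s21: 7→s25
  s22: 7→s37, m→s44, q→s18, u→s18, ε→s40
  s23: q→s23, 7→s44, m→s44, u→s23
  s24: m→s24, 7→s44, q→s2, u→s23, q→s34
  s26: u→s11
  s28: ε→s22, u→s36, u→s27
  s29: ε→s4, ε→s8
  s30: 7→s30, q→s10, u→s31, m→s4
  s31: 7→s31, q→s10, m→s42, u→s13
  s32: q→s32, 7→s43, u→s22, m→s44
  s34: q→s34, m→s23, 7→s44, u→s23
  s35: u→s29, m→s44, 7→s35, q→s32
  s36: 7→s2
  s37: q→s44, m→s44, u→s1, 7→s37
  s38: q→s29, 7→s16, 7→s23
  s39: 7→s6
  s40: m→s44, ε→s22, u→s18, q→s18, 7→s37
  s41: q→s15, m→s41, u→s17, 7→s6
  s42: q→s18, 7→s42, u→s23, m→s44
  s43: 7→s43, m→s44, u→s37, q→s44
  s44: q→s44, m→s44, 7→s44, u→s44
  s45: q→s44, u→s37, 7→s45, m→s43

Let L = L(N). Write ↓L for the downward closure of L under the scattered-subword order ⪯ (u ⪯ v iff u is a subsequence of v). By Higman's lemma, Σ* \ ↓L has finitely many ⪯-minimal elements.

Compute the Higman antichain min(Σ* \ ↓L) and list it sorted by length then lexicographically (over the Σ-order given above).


|Q|=46, |F|=30, |δ|=155 (17 ε).
min D↑ (28 st, q0=0, F={12}): 0:q→1,7→2,u→3,m→0 1:q→4,7→5,u→6,m→1 2:q→4,7→2,u→7,m→8 3:q→9,7→7,u→10,m→3 4:q→4,7→5,u→6,m→11 5:q→12,7→5,u→13,m→14 6:q→15,7→13,u→15,m→12 7:q→16,7→7,u→17,m→18 8:q→11,7→8,u→18,m→12 9:q→16,7→19,u→20,m→9 10:q→9,7→17,u→21,m→10 11:q→11,7→14,u→6,m→12 12:q→12,7→12,u→12,m→12 13:q→12,7→13,u→22,m→12 14:q→12,7→14,u→13,m→12 15:q→15,7→22,u→20,m→12 16:q→16,7→19,u→20,m→15 17:q→16,7→17,u→23,m→24 18:q→15,7→18,u→24,m→12 19:q→12,7→19,u→25,m→22 20:q→20,7→12,u→20,m→12 21:q→26,7→12,u→21,m→21 22:q→12,7→22,u→25,m→12 23:q→27,7→12,u→23,m→20 24:q→15,7→24,u→20,m→12 25:q→12,7→12,u→25,m→12 26:q→27,7→12,u→20,m→26 27:q→27,7→12,u→20,m→20.
'q7q': run [38, 23, 8, 1] end={s44} ∉↓L; 3/3 single-dels accept.
'qum': N↓-sim [38, 23, 12, 1] end={s44} — reject; 3/3 deletions ∈↓L.
'7mm': run [38, 28, 17, 1] end={s44} ∉↓L; 3/3 del acc.
'qqmm': run [38, 23, 17, 10, 1] end={s44} — reject; 4/4 single-dels accept.
'uqu7': run [38, 30, 12, 3, 1] end={s44} — reject; 4/4 single-dels accept.
'uuu7': |S_i|=[38, 30, 19, 8, 1] end={s44} — reject; 4/4 deletions ∈↓L.
6 minimals (antichain).

min(Σ*\↓L) = [q7q, qum, 7mm, qqmm, uqu7, uuu7].


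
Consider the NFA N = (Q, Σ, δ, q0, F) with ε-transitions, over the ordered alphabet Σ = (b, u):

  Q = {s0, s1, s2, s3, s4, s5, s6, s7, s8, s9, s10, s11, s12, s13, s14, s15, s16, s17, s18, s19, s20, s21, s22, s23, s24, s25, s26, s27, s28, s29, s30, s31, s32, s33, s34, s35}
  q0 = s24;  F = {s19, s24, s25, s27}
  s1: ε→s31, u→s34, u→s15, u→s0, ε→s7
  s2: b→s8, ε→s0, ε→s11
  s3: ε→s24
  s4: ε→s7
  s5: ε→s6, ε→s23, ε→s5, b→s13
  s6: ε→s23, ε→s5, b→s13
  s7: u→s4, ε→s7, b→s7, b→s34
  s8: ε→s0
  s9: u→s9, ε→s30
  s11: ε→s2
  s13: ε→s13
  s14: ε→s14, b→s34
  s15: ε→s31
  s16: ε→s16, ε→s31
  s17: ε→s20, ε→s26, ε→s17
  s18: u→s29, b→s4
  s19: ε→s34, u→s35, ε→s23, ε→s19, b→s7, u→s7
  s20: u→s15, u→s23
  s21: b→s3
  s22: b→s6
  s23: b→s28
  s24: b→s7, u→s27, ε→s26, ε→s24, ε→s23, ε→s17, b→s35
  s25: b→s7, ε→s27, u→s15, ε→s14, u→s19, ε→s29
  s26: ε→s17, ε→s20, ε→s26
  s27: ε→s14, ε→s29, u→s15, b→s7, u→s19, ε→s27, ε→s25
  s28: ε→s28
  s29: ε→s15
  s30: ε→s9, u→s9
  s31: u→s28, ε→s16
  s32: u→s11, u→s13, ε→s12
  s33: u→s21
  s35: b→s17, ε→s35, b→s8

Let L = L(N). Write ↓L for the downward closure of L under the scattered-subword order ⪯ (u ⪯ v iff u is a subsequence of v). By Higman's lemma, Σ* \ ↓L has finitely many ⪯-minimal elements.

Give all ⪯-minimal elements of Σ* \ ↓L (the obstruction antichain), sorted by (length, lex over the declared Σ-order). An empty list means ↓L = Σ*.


|Q|=36, |F|=4, |δ|=83 (46 ε).
min D↑ (4 st, q0=0, F={1}): 0:b→1,u→2 1:b→1,u→1 2:b→1,u→3 3:b→1,u→1.
'b': |S_i|=[20, 14] end={s0,s15,s16,s17,s20,s23,s26,s28,s31,s34,s35,s4,…} ∉↓L; 1/1 deletions ∈↓L.
'uuu': N↓-sim [20, 19, 15, 14] end={s0,s15,s16,s17,s20,s23,s26,s28,s31,s34,s35,s4,…} rej; 3/3 single-dels accept.
2 minimals (antichain).

min(Σ*\↓L) = [b, uuu].


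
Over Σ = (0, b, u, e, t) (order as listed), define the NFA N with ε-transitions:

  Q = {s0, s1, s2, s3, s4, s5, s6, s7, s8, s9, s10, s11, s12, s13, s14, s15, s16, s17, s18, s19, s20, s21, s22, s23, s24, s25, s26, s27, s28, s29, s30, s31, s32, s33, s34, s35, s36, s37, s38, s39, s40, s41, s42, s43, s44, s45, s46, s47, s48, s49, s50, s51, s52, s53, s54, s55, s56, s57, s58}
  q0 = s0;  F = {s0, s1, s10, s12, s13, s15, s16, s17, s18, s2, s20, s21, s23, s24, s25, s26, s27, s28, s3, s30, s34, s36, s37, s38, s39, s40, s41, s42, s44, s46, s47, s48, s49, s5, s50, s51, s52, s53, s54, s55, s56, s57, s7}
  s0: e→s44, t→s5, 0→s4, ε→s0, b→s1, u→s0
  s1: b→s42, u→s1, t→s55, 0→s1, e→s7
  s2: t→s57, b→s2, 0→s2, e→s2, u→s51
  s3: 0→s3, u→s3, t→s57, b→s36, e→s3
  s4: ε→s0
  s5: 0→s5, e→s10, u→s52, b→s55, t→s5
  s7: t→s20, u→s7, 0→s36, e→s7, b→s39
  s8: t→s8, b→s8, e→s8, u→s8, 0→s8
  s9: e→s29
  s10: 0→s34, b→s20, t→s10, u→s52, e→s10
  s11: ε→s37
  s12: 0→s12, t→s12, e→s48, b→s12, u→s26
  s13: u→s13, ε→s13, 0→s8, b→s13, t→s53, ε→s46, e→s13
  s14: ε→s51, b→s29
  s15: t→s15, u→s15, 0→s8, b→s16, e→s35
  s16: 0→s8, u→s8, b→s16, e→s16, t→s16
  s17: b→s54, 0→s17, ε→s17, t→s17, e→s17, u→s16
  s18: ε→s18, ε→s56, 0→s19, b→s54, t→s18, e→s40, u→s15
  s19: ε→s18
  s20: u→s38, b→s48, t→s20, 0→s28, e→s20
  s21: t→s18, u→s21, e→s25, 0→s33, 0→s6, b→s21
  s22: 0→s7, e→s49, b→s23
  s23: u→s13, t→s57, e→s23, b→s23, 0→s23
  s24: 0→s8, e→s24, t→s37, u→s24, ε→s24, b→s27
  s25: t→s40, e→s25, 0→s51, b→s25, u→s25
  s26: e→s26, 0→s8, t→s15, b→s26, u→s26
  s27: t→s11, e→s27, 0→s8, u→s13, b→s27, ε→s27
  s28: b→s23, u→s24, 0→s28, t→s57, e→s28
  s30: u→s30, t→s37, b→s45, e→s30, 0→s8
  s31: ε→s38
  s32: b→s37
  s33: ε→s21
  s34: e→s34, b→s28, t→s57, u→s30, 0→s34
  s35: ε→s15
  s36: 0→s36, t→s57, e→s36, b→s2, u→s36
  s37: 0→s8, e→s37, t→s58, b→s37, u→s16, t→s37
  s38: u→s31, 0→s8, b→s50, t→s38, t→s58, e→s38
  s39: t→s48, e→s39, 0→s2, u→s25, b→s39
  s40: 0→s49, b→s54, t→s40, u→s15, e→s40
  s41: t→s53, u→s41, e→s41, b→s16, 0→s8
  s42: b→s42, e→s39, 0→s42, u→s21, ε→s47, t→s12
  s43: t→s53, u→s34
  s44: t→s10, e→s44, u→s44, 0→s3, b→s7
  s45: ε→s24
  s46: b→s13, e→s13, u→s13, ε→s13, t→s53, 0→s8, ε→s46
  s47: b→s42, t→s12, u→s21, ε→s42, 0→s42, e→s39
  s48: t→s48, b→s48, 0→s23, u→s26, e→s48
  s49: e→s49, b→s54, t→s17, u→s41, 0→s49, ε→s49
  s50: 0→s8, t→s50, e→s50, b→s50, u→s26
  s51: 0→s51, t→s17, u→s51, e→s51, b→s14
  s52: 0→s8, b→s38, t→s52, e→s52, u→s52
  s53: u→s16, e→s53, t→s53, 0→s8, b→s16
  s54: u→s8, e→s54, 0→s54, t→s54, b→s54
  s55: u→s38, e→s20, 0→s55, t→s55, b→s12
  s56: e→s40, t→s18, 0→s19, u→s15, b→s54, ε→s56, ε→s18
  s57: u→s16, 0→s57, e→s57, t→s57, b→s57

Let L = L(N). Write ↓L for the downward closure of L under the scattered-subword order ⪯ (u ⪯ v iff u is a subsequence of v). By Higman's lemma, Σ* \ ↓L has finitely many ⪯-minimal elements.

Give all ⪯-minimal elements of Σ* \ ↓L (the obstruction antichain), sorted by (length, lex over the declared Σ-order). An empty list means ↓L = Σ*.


Antichain: [tu0, e0tuu, bbutbu].

|Q|=59, |F|=43, |δ|=254 (23 ε).
min D↑ (41 st, q0=0, F={18}): 0:0→0,b→1,u→0,e→2,t→3 1:0→1,b→4,u→1,e→5,t→6 2:0→7,b→5,u→2,e→2,t→8 3:0→3,b→6,u→9,e→8,t→3 4:0→4,b→4,u→10,e→11,t→12 5:0→13,b→11,u→5,e→5,t→14 6:0→6,b→12,u→15,e→14,t→6 7:0→7,b→13,u→7,e→7,t→16 8:0→17,b→14,u→9,e→8,t→8 9:0→18,b→15,u→9,e→9,t→9 10:0→10,b→10,u→10,e→19,t→20 11:0→21,b→11,u→19,e→11,t→22 12:0→12,b→12,u→23,e→22,t→12 13:0→13,b→21,u→13,e→13,t→16 14:0→24,b→22,u→15,e→14,t→14 15:0→18,b→25,u→15,e→15,t→15 16:0→16,b→16,u→26,e→16,t→16 17:0→17,b→24,u→27,e→17,t→16 18:0→18,b→18,u→18,e→18,t→18 19:0→28,b→19,u→19,e→19,t→29 20:0→20,b→30,u→31,e→29,t→20 21:0→21,b→21,u→28,e→21,t→16 22:0→32,b→22,u→23,e→22,t→22 23:0→18,b→23,u→23,e→23,t→31 24:0→24,b→32,u→33,e→24,t→16 25:0→18,b→25,u→23,e→25,t→25 26:0→18,b→26,u→18,e→26,t→26 27:0→18,b→33,u→27,e→27,t→34 28:0→28,b→28,u→28,e→28,t→35 29:0→36,b→30,u→31,e→29,t→29 30:0→30,b→30,u→18,e→30,t→30 31:0→18,b→26,u→31,e→31,t→31 32:0→32,b→32,u→37,e→32,t→16 33:0→18,b→38,u→33,e→33,t→34 34:0→18,b→34,u→26,e→34,t→34 35:0→35,b→30,u→26,e→35,t→35 36:0→36,b→30,u→39,e→36,t→35 37:0→18,b→37,u→37,e→37,t→40 38:0→18,b→38,u→37,e→38,t→34 39:0→18,b→26,u→39,e→39,t→40 40:0→18,b→26,u→26,e→40,t→40 [Hopcroft].
'tu0': |S_i|=[55, 37, 20, 1] end={s8} ∉↓L; 3/3 del acc.
'e0tuu': run [55, 41, 26, 9, 2, 1] end={s8} rej; 5/5 del acc.
'bbutbu': run [55, 46, 36, 23, 13, 3, 1] end={s8} ∉↓L; 6/6 deletions ∈↓L.
3 words, ⪯-incomp.


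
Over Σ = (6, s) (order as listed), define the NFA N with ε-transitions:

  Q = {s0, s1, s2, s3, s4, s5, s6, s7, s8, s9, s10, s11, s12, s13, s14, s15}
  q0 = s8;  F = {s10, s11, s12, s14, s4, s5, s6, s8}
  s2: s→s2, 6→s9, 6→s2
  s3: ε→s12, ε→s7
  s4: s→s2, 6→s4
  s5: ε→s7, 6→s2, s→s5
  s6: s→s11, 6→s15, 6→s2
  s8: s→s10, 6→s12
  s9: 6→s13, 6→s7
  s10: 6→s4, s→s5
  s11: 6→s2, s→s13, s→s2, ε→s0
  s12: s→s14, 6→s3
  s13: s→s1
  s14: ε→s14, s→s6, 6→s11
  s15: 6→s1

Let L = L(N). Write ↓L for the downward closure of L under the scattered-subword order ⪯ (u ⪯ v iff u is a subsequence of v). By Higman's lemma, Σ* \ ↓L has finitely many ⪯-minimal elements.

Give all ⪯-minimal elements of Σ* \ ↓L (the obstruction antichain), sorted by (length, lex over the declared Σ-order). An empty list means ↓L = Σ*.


|Q|=16, |F|=8, |δ|=30 (5 ε).
min D↑ (9 st, q0=0, F={8}): 0:6→1,s→2 1:6→1,s→3 2:6→4,s→5 3:6→6,s→7 4:6→4,s→8 5:6→8,s→5 6:6→8,s→8 7:6→8,s→6 8:6→8,s→8.
's6s': run [16, 13, 9, 5] end={s1,s13,s2,s7,s9} — reject; 3/3 single-dels accept.
'ss6': |S_i|=[16, 13, 10, 6] end={s1,s13,s15,s2,s7,s9} ∉↓L; 3/3 single-dels accept.
'6s66': run [16, 13, 10, 8, 5] end={s1,s13,s2,s7,s9} — reject; 4/4 single-dels accept.
'6ssss': N↓-sim [16, 13, 10, 9, 7, 5] end={s1,s13,s2,s7,s9} ∉↓L; 5/5 single-dels accept.
4 minimals (antichain).

Antichain: [s6s, ss6, 6s66, 6ssss].


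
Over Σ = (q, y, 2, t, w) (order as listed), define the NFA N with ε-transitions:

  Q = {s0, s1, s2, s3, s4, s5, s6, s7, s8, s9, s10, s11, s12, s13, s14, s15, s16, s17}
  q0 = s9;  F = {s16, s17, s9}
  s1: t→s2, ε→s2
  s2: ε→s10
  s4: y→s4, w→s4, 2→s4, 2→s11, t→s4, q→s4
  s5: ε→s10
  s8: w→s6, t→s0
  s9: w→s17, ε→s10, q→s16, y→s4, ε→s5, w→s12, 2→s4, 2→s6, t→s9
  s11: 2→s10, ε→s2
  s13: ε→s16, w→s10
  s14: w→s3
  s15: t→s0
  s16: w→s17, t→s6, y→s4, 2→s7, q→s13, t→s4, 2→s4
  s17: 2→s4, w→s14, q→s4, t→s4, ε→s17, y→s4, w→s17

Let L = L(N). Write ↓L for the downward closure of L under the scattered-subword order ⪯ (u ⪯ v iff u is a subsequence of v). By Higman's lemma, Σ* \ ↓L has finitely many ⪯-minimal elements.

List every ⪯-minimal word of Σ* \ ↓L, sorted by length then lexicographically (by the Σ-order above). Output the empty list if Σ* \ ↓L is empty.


A = [y, 2, qt, wq, wt].

|Q|=18, |F|=3, |δ|=41 (8 ε).
min D↑ (4 st, q0=0, F={2}): 0:q→1,y→2,2→2,t→0,w→3 1:q→1,y→2,2→2,t→2,w→3 2:q→2,y→2,2→2,t→2,w→2 3:q→2,y→2,2→2,t→2,w→3 [Hopcroft].
'y': run [14, 4] end={s10,s11,s2,s4} rej; 1/1 deletions ∈↓L.
'2': run [14, 6] end={s10,s11,s2,s4,s6,s7} ∉↓L; 1/1 deletions ∈↓L.
'qt': N↓-sim [14, 11, 5] end={s10,s11,s2,s4,s6} — reject; 2/2 del acc.
'wq': |S_i|=[14, 8, 4] end={s10,s11,s2,s4} ∉↓L; 2/2 del acc.
'wt': N↓-sim [14, 8, 4] end={s10,s11,s2,s4} rej; 2/2 del acc.
5 minimals (antichain).


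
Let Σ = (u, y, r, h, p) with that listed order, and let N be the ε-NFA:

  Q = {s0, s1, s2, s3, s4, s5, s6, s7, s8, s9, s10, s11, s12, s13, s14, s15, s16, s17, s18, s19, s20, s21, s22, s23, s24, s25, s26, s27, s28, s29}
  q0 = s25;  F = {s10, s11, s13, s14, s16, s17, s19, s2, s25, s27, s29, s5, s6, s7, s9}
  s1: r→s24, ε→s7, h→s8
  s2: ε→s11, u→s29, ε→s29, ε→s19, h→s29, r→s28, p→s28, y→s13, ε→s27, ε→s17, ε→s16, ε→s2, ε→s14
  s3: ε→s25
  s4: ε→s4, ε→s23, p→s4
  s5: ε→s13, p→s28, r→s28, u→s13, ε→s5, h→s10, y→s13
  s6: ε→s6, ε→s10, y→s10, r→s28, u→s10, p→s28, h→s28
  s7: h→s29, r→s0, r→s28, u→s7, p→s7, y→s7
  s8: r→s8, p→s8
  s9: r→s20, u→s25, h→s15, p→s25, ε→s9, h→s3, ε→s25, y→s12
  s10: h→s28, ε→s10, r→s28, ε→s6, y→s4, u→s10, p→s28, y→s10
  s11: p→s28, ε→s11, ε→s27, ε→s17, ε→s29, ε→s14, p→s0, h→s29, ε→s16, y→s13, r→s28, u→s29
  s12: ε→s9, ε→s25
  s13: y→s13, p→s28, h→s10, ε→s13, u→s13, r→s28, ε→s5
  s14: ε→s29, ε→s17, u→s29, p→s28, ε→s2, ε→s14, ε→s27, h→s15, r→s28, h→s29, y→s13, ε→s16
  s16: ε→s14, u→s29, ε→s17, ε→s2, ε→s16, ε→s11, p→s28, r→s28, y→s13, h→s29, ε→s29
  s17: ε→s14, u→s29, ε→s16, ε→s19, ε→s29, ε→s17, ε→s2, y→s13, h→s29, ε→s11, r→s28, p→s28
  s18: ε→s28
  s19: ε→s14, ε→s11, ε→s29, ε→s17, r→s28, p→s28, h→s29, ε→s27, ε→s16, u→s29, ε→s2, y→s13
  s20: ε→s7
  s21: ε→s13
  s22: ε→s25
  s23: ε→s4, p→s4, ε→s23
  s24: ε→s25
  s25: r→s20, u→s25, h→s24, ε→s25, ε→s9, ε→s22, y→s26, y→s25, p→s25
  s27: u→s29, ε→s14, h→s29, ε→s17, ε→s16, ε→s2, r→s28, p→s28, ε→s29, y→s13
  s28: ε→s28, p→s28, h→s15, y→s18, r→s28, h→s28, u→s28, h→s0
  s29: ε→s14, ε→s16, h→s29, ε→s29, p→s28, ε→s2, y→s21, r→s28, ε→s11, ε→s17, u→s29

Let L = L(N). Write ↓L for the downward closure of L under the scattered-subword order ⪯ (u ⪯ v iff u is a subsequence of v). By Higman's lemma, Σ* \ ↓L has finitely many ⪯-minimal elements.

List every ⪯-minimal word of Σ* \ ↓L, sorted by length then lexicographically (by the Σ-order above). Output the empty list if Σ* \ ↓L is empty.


|Q|=30, |F|=15, |δ|=172 (78 ε).
min D↑ (6 st, q0=0, F={2}): 0:u→0,y→0,r→1,h→0,p→0 1:u→1,y→1,r→2,h→3,p→1 2:u→2,y→2,r→2,h→2,p→2 3:u→3,y→4,r→2,h→3,p→2 4:u→4,y→4,r→2,h→5,p→2 5:u→5,y→5,r→2,h→2,p→2 [Hopcroft].
'rr': N↓-sim [28, 21, 4] end={s0,s15,s18,s28} — reject; 2/2 deletions ∈↓L.
'rhp': N↓-sim [28, 21, 19, 6] end={s0,s15,s18,s23,s28,s4} — reject; 3/3 del acc.
'rhyhh': run [28, 21, 19, 11, 8, 4] end={s0,s15,s18,s28} ∉↓L; 5/5 deletions ∈↓L.
3 words, ⪯-incomp.

Antichain: [rr, rhp, rhyhh].


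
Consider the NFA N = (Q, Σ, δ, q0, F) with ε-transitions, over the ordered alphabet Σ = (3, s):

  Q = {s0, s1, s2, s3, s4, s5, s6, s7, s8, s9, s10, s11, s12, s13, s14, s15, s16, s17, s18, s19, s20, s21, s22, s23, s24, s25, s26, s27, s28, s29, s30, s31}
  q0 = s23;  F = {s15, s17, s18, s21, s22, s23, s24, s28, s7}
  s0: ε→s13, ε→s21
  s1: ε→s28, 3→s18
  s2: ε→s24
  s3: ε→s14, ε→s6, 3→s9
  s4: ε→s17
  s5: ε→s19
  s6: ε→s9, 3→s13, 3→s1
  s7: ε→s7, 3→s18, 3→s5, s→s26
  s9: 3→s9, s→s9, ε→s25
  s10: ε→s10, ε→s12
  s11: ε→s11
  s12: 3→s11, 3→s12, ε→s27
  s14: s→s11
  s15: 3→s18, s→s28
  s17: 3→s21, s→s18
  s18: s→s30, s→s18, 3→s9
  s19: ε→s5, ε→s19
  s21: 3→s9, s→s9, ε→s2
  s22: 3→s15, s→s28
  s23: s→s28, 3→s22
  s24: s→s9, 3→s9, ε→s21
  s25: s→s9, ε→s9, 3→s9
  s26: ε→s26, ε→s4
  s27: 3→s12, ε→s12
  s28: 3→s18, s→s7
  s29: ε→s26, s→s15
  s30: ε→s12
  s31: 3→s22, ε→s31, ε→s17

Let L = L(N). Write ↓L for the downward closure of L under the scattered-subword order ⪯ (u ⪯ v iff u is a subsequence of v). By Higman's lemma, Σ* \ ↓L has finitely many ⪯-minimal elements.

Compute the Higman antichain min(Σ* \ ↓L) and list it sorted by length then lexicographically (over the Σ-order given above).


Antichain: [s33, 3333, sss3s, ssss3].

|Q|=32, |F|=9, |δ|=61 (27 ε).
min D↑ (9 st, q0=0, F={6}): 0:3→1,s→2 1:3→3,s→2 2:3→4,s→5 3:3→4,s→2 4:3→6,s→4 5:3→4,s→7 6:3→6,s→6 7:3→8,s→4 8:3→6,s→6.
's33': |S_i|=[20, 17, 12, 5] end={s11,s12,s25,s27,s9} ∉↓L; 3/3 single-dels accept.
'3333': |S_i|=[20, 19, 18, 12, 5] end={s11,s12,s25,s27,s9} — reject; 4/4 deletions ∈↓L.
'sss3s': N↓-sim [20, 17, 16, 13, 8, 2] end={s25,s9} ∉↓L; 5/5 single-dels accept.
'ssss3': N↓-sim [20, 17, 16, 13, 7, 5] end={s11,s12,s25,s27,s9} — reject; 5/5 del acc.
4 minimals (antichain).


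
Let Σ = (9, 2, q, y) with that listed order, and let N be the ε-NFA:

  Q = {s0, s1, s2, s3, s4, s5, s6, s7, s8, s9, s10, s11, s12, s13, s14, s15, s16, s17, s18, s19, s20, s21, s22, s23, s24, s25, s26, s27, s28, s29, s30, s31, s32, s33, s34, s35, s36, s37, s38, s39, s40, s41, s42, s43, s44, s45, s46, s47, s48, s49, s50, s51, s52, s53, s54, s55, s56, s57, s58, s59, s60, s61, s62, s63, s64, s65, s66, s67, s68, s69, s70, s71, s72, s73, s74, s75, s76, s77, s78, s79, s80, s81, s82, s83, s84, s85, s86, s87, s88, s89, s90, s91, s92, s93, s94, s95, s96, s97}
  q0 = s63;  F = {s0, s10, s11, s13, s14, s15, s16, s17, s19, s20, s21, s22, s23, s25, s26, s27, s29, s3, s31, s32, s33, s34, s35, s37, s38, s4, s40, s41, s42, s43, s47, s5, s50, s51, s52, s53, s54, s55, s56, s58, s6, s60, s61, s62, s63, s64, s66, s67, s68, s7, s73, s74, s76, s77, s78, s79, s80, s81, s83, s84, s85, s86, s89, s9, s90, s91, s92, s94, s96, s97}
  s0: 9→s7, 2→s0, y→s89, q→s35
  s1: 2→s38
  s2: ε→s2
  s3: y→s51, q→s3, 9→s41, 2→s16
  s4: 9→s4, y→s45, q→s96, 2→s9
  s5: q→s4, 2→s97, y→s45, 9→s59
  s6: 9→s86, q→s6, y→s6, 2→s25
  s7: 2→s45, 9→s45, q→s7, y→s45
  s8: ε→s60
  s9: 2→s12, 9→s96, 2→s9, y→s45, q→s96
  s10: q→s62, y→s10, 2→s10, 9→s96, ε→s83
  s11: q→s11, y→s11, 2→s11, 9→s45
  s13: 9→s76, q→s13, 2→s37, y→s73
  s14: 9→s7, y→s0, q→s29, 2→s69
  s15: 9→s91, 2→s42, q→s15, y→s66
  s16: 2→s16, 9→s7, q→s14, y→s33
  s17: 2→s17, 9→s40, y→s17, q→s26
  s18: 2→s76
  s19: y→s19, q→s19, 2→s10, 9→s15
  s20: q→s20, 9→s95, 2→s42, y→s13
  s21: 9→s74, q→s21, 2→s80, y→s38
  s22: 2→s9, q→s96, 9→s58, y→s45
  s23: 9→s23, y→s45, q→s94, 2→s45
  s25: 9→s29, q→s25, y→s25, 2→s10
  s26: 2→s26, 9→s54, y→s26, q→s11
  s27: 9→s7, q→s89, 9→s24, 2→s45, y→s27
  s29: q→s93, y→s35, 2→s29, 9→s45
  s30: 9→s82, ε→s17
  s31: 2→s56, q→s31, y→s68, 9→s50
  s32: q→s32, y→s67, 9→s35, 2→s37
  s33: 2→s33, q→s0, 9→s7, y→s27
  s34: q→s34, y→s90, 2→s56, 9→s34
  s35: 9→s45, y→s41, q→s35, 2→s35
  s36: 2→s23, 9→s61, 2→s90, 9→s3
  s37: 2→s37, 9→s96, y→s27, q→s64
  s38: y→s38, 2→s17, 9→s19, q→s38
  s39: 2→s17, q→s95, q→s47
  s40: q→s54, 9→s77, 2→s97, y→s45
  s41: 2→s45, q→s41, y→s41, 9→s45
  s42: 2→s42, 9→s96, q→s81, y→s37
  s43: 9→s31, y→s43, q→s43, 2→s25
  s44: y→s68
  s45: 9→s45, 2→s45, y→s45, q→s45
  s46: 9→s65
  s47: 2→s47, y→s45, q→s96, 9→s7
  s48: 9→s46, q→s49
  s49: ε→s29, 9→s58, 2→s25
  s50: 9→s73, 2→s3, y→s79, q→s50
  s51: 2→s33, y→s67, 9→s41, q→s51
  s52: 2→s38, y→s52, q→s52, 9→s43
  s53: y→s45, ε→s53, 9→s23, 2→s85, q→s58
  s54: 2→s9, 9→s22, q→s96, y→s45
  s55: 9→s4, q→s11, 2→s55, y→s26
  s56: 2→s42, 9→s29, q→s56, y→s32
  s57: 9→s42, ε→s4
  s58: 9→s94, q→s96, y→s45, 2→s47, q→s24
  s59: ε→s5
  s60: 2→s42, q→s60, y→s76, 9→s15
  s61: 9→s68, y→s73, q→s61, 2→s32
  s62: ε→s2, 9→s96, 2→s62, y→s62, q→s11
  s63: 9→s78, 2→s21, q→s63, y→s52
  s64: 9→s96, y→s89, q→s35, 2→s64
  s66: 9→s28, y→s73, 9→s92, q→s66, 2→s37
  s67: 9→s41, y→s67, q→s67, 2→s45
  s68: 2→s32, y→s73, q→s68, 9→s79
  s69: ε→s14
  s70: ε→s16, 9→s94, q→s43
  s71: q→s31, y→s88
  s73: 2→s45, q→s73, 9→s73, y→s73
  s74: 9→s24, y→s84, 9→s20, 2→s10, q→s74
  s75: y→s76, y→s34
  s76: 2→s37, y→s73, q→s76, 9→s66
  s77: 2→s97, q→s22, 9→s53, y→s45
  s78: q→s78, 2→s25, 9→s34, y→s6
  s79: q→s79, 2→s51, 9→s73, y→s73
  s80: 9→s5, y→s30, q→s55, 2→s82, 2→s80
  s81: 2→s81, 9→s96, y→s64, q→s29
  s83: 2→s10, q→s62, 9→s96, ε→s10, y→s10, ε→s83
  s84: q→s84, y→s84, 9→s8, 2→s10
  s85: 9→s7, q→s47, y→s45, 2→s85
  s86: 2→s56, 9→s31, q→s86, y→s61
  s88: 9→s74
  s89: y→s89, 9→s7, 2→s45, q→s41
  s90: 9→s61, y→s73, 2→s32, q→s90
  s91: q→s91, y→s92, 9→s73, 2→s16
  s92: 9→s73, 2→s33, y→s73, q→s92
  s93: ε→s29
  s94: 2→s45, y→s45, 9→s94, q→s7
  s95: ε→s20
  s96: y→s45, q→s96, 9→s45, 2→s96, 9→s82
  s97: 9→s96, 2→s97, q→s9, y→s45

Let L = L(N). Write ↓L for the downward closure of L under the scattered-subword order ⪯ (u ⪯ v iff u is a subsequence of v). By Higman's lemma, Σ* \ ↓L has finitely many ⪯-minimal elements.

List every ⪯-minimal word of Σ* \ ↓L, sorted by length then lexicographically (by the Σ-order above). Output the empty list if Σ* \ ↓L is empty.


min(Σ*\↓L) = [9299, 229y, 99yy2, 22qq9, y99992].

|Q|=98, |F|=70, |δ|=330 (15 ε).
min D↑ (70 st, q0=0, F={27}): 0:9→1,2→2,q→0,y→3 1:9→4,2→5,q→1,y→6 2:9→7,2→8,q→2,y→9 3:9→10,2→9,q→3,y→3 4:9→4,2→11,q→4,y→12 5:9→13,2→14,q→5,y→5 6:9→15,2→5,q→6,y→6 7:9→16,2→14,q→7,y→17 8:9→18,2→8,q→19,y→20 9:9→21,2→20,q→9,y→9 10:9→22,2→5,q→10,y→10 11:9→13,2→23,q→11,y→24 12:9→25,2→24,q→12,y→26 13:9→27,2→13,q→13,y→28 14:9→29,2→14,q→30,y→14 15:9→22,2→11,q→15,y→25 16:9→16,2→23,q→16,y→31 17:9→32,2→14,q→17,y→17 18:9→18,2→33,q→34,y→27 19:9→34,2→19,q→35,y→36 20:9→37,2→20,q→36,y→20 21:9→38,2→14,q→21,y→21 22:9→39,2→11,q→22,y→40 23:9→29,2→23,q→41,y→42 24:9→28,2→42,q→24,y→43 25:9→40,2→24,q→25,y→26 26:9→26,2→27,q→26,y→26 27:9→27,2→27,q→27,y→27 28:9→27,2→28,q→28,y→44 29:9→27,2→29,q→29,y→27 30:9→29,2→30,q→35,y→30 31:9→45,2→42,q→31,y→26 32:9→38,2→23,q→32,y→45 33:9→29,2→33,q→46,y→27 34:9→34,2→46,q→29,y→27 35:9→27,2→35,q→35,y→35 36:9→47,2→36,q→35,y→36 37:9→48,2→33,q→47,y→27 38:9→49,2→23,q→38,y→50 39:9→26,2→51,q→39,y→52 40:9→52,2→24,q→40,y→26 41:9→29,2→41,q→13,y→53 42:9→29,2→42,q→53,y→54 43:9→44,2→27,q→43,y→43 44:9→27,2→27,q→44,y→44 45:9→50,2→42,q→45,y→26 46:9→29,2→46,q→29,y→27 47:9→55,2→46,q→29,y→27 48:9→56,2→33,q→55,y→27 49:9→26,2→57,q→49,y→58 50:9→58,2→42,q→50,y→26 51:9→44,2→57,q→51,y→59 52:9→26,2→59,q→52,y→26 53:9→29,2→53,q→28,y→60 54:9→61,2→27,q→60,y→54 55:9→62,2→46,q→29,y→27 56:9→63,2→64,q→62,y→27 57:9→61,2→57,q→65,y→66 58:9→26,2→66,q→58,y→26 59:9→44,2→66,q→59,y→43 60:9→61,2→27,q→44,y→60 61:9→27,2→27,q→61,y→27 62:9→67,2→68,q→29,y→27 63:9→63,2→27,q→67,y→27 64:9→61,2→64,q→68,y→27 65:9→61,2→65,q→13,y→69 66:9→61,2→66,q→69,y→54 67:9→67,2→27,q→61,y→27 68:9→61,2→68,q→29,y→27 69:9→61,2→69,q→28,y→60 (ε-aug+det+¬).
'9299': |S_i|=[82, 73, 36, 9, 2] end={s45,s82} — reject; 4/4 single-dels accept.
'229y': N↓-sim [82, 69, 46, 21, 1] end={s45} ∉↓L; 4/4 deletions ∈↓L.
'99yy2': N↓-sim [82, 73, 59, 26, 8, 1] end={s45} rej; 5/5 deletions ∈↓L.
'22qq9': |S_i|=[82, 69, 46, 28, 10, 2] end={s45,s82} rej; 5/5 del acc.
'y99992': |S_i|=[82, 70, 61, 46, 31, 8, 1] end={s45} ∉↓L; 6/6 deletions ∈↓L.
5 words, ⪯-incomp.


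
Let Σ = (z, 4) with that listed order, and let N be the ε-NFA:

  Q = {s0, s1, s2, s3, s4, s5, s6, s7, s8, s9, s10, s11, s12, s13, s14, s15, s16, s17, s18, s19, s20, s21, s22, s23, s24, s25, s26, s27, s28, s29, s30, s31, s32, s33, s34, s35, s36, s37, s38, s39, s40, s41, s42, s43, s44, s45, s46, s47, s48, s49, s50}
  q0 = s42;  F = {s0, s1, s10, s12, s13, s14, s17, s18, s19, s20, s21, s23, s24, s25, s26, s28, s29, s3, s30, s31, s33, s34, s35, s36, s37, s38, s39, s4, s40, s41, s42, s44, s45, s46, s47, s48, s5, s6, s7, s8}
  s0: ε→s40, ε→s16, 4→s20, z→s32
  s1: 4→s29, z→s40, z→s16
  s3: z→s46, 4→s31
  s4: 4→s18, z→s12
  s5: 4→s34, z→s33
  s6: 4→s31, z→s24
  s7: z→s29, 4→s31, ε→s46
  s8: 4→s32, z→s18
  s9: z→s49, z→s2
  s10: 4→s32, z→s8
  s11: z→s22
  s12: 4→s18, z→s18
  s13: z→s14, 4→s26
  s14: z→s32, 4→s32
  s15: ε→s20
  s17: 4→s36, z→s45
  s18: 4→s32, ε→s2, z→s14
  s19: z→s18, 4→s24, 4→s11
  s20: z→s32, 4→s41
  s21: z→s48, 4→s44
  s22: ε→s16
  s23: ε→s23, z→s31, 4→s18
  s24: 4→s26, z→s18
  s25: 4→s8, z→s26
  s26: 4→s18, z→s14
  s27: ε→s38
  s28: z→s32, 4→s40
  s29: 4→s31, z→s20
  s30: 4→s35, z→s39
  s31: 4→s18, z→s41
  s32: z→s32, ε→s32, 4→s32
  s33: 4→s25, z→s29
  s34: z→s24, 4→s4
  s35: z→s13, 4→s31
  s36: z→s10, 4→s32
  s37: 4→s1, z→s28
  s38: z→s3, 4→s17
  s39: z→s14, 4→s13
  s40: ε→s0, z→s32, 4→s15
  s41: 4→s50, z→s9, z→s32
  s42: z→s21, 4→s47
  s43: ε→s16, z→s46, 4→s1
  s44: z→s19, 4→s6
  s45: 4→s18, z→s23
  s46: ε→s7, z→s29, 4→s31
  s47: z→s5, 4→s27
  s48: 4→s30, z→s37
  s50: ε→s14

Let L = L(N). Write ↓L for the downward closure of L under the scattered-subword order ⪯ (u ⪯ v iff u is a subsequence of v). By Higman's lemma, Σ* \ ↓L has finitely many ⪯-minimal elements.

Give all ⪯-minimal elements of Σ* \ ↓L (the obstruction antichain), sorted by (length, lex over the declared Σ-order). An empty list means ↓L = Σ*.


|Q|=51, |F|=40, |δ|=103 (13 ε).
min D↑ (39 st, q0=0, F={28}): 0:z→1,4→2 1:z→3,4→4 2:z→5,4→6 3:z→7,4→8 4:z→9,4→10 5:z→11,4→12 6:z→13,4→14 7:z→15,4→16 8:z→17,4→18 9:z→19,4→20 10:z→20,4→21 11:z→22,4→23 12:z→20,4→24 13:z→25,4→21 14:z→26,4→27 15:z→28,4→29 16:z→29,4→22 17:z→30,4→31 18:z→31,4→21 19:z→30,4→28 20:z→19,4→32 21:z→33,4→19 22:z→34,4→21 23:z→32,4→35 24:z→36,4→19 25:z→22,4→21 26:z→37,4→19 27:z→38,4→28 28:z→28,4→28 29:z→28,4→34 30:z→28,4→28 31:z→30,4→32 32:z→30,4→19 33:z→28,4→30 34:z→28,4→33 35:z→19,4→28 36:z→19,4→19 37:z→21,4→19 38:z→35,4→28 [Hopcroft].
'zzzzz': run [50, 44, 35, 22, 13, 4] end={s2,s32,s49,s9} rej; 5/5 single-dels accept.
'z4zz4': run [50, 44, 32, 21, 8, 1] end={s32} — reject; 5/5 deletions ∈↓L.
'44444': run [50, 45, 35, 18, 8, 1] end={s32} rej; 5/5 single-dels accept.
'z444zz': |S_i|=[50, 44, 32, 23, 10, 7, 4] end={s2,s32,s49,s9} rej; 6/6 single-dels accept.
'4zz444': |S_i|=[50, 45, 35, 22, 12, 6, 1] end={s32} rej; 6/6 del acc.
'44z4zz': |S_i|=[50, 45, 35, 24, 10, 7, 4] end={s2,s32,s49,s9} — reject; 6/6 del acc.
6 minimals (antichain).

Antichain: [zzzzz, z4zz4, 44444, z444zz, 4zz444, 44z4zz].


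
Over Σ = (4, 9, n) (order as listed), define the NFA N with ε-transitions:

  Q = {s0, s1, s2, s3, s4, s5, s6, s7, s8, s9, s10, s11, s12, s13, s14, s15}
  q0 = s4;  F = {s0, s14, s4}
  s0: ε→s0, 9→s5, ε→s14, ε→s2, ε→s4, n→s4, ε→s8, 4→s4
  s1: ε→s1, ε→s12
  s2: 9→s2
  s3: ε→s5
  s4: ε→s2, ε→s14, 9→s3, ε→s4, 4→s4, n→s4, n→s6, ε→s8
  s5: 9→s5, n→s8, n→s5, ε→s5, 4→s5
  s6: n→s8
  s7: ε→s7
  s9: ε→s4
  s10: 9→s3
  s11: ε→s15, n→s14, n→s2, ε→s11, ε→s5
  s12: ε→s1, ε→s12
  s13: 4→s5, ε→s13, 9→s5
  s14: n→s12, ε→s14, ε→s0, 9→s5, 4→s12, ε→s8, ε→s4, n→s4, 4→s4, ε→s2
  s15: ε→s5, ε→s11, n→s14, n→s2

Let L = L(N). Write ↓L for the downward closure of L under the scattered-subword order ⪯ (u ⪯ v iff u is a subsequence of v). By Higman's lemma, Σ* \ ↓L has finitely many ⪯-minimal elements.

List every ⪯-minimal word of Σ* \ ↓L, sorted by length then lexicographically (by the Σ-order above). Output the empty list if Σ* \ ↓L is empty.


min(Σ*\↓L) = [9].

|Q|=16, |F|=3, |δ|=53 (28 ε).
min D↑ (2 st, q0=0, F={1}): 0:4→0,9→1,n→0 1:4→1,9→1,n→1.
'9': run [10, 4] end={s2,s3,s5,s8} ∉↓L; 1/1 del acc.
1 minimals (antichain).


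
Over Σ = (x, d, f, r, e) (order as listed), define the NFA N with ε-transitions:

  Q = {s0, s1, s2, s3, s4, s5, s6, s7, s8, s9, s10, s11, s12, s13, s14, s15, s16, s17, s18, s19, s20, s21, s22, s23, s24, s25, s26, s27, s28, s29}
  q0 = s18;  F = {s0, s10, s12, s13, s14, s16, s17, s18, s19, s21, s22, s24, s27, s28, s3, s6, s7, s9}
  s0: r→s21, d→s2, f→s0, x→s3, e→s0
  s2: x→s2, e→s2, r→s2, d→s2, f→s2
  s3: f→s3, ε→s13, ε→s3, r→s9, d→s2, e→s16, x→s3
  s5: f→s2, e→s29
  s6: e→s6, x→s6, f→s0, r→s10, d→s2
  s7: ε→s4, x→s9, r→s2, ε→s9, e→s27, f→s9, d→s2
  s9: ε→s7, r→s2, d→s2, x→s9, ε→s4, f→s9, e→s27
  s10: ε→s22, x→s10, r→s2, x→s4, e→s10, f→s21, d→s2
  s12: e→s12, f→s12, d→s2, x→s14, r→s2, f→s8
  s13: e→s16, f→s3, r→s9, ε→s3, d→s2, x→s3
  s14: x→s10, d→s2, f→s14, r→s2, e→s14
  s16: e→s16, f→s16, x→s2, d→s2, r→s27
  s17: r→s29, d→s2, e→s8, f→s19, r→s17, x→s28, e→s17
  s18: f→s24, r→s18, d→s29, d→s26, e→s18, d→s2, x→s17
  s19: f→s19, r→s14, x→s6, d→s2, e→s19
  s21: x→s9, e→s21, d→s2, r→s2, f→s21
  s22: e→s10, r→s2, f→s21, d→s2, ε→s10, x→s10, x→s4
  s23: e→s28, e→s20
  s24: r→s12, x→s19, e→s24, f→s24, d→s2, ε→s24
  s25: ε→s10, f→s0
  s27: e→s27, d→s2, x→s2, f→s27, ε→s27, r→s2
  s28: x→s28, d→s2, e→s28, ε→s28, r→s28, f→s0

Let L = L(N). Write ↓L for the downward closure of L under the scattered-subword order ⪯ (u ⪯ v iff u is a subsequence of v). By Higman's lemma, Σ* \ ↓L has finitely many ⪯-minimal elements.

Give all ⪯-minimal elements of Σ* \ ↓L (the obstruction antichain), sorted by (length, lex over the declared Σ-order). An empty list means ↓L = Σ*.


|Q|=30, |F|=18, |δ|=120 (13 ε).
min D↑ (16 st, q0=0, F={2}): 0:x→1,d→2,f→3,r→0,e→0 1:x→4,d→2,f→5,r→1,e→1 2:x→2,d→2,f→2,r→2,e→2 3:x→5,d→2,f→3,r→6,e→3 4:x→4,d→2,f→7,r→4,e→4 5:x→8,d→2,f→5,r→9,e→5 6:x→9,d→2,f→6,r→2,e→6 7:x→10,d→2,f→7,r→11,e→7 8:x→8,d→2,f→7,r→12,e→8 9:x→12,d→2,f→9,r→2,e→9 10:x→10,d→2,f→10,r→13,e→14 11:x→13,d→2,f→11,r→2,e→11 12:x→12,d→2,f→11,r→2,e→12 13:x→13,d→2,f→13,r→2,e→15 14:x→2,d→2,f→14,r→15,e→14 15:x→2,d→2,f→15,r→2,e→15 [Hopcroft].
'd': |S_i|=[23, 3] end={s2,s26,s29} ∉↓L; 1/1 del acc.
'frr': run [23, 18, 11, 1] end={s2} ∉↓L; 3/3 del acc.
'xxfxex': run [23, 19, 14, 10, 8, 3, 1] end={s2} ∉↓L; 6/6 single-dels accept.
3 words, ⪯-incomp.

A = [d, frr, xxfxex].
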